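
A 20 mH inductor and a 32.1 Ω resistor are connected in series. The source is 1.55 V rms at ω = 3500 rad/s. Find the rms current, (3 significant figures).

X_L = ωL = 70.0 Ω
Z = 32.1 + j70.0 Ω
|Z| = √(32.1² + 70.0²) = 77.0 Ω
I = V/|Z| = 1.55/77.0 = 20.1 mA

20.1 mA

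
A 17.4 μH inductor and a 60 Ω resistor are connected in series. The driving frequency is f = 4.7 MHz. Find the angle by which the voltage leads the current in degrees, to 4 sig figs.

ω = 2πf = 2.953e+07 rad/s
X_L = ωL = 513.8 Ω
Z = 60.00 + j513.8 Ω
|Z| = √(60.00² + 513.8²) = 517.3 Ω
∠Z = arctan(513.8/60.00) = 83.34°

83.34°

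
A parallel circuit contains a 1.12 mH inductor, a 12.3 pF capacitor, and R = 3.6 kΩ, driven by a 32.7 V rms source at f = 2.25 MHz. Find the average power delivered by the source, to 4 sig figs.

ω = 2πf = 1.414e+07 rad/s
X_L = ωL = 15830 Ω
X_C = 1/(ωC) = 5751 Ω
Parallel: admittances add. Y = 1/R + 1/(jωL) + jωC
Y = (0.0002778 + j0.0001107) S
|Y| = 0.0002990 S → |Z| = 1/|Y| = 3344 Ω, ∠Z = −∠Y = -21.73°
I = V/|Z| = 9.778 mA
P = VI cos φ = 32.7 × 0.009778 × cos(-21.73°) = 297.0 mW

297.0 mW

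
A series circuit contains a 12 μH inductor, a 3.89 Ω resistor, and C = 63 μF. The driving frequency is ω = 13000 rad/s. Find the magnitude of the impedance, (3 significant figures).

X_L = ωL = 0.156 Ω
X_C = 1/(ωC) = 1.22 Ω
Net reactance X = X_L − X_C = -1.07 Ω
Z = 3.89 − j1.07 Ω
|Z| = √(3.89² + 1.07²) = 4.03 Ω

4.03 Ω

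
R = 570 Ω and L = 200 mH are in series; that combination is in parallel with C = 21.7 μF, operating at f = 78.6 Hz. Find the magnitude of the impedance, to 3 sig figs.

94.7 Ω

ω = 2πf = 493.9 rad/s
X_L = ωL = 98.8 Ω
X_C = 1/(ωC) = 93.3 Ω
Branch 1 (R+jX_L): Z₁ = 570 + j98.8 Ω, |Z₁| = 578 Ω
Branch 2 (−jX_C): Z₂ = −j93.3 Ω
Parallel: Z = Z₁Z₂/(Z₁+Z₂), |Z| = 94.7 Ω, ∠Z = -80.7°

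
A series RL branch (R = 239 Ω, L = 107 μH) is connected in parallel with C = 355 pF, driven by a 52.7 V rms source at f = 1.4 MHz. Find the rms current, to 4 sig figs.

112.8 mA

ω = 2πf = 8.796e+06 rad/s
X_L = ωL = 941.2 Ω
X_C = 1/(ωC) = 320.2 Ω
Branch 1 (R+jX_L): Z₁ = 239.0 + j941.2 Ω, |Z₁| = 971.1 Ω
Branch 2 (−jX_C): Z₂ = −j320.2 Ω
Parallel: Z = Z₁Z₂/(Z₁+Z₂), |Z| = 467.4 Ω, ∠Z = -83.20°
I = V/|Z| = 52.7/467.4 = 112.8 mA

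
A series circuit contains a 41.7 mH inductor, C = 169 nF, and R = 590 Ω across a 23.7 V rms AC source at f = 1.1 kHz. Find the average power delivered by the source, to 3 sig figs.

494 mW

ω = 2πf = 6912 rad/s
X_L = ωL = 288 Ω
X_C = 1/(ωC) = 856 Ω
Net reactance X = X_L − X_C = -568 Ω
Z = 590 − j568 Ω
|Z| = √(590² + 568²) = 819 Ω
∠Z = arctan(-568/590) = -43.9°
I = V/|Z| = 28.9 mA
P = VI cos φ = 23.7 × 0.0289 × cos(-43.9°) = 494 mW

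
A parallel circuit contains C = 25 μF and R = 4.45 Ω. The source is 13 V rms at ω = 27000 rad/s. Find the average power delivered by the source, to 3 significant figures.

X_C = 1/(ωC) = 1.48 Ω
Parallel: admittances add. Y = 1/R + jωC
Y = (0.225 + j0.675) S
|Y| = 0.711 S → |Z| = 1/|Y| = 1.41 Ω, ∠Z = −∠Y = -71.6°
I = V/|Z| = 9.25 A
P = VI cos φ = 13 × 9.25 × cos(-71.6°) = 38.0 W

38.0 W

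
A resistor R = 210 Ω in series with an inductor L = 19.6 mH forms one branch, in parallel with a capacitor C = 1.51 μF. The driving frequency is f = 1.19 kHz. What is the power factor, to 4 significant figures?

ω = 2πf = 7477 rad/s
X_L = ωL = 146.5 Ω
X_C = 1/(ωC) = 88.57 Ω
Branch 1 (R+jX_L): Z₁ = 210.0 + j146.5 Ω, |Z₁| = 256.1 Ω
Branch 2 (−jX_C): Z₂ = −j88.57 Ω
Parallel: Z = Z₁Z₂/(Z₁+Z₂), |Z| = 104.1 Ω, ∠Z = -70.52°
cos φ = cos(-70.52°) = 0.3334

0.3334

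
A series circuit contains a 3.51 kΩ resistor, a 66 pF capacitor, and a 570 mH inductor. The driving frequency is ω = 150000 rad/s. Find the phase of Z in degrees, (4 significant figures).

-77.25°

X_L = ωL = 85500 Ω
X_C = 1/(ωC) = 101000 Ω
Net reactance X = X_L − X_C = -15510 Ω
Z = 3510 − j15510 Ω
|Z| = √(3510² + 15510²) = 15900 Ω
∠Z = arctan(-15510/3510) = -77.25°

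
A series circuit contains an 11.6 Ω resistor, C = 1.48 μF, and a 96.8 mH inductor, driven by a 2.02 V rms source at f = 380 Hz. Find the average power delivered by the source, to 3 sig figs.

16.8 mW

ω = 2πf = 2388 rad/s
X_L = ωL = 231 Ω
X_C = 1/(ωC) = 283 Ω
Net reactance X = X_L − X_C = -51.9 Ω
Z = 11.6 − j51.9 Ω
|Z| = √(11.6² + 51.9²) = 53.2 Ω
∠Z = arctan(-51.9/11.6) = -77.4°
I = V/|Z| = 38.0 mA
P = VI cos φ = 2.02 × 0.0380 × cos(-77.4°) = 16.8 mW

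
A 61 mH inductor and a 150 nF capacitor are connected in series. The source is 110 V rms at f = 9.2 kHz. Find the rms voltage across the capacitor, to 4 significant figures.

3.719 V

ω = 2πf = 57810 rad/s
X_L = ωL = 3526 Ω
X_C = 1/(ωC) = 115.3 Ω
Net reactance X = X_L − X_C = 3411 Ω
Z = j3411 Ω
|Z| = √(0² + 3411²) = 3411 Ω
I = V/|Z| = 32.25 mA
V_C = I·|Z_C| = 0.03225 × 115.3 = 3.719 V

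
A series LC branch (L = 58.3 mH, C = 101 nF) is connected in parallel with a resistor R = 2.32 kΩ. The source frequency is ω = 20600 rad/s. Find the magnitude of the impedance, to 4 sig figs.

688.0 Ω

X_L = ωL = 1201 Ω
X_C = 1/(ωC) = 480.6 Ω
Branch 1: Z₁ = R = 2320 Ω
Branch 2 (series LC): Z₂ = j(X_L − X_C) = j720.3 Ω
Parallel: Z = Z₁Z₂/(Z₁+Z₂), |Z| = 688.0 Ω, ∠Z = 72.75°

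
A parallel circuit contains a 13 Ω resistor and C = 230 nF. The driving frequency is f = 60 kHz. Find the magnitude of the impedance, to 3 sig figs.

ω = 2πf = 377000 rad/s
X_C = 1/(ωC) = 11.5 Ω
Parallel: admittances add. Y = 1/R + jωC
Y = (0.0769 + j0.0867) S
|Y| = 0.116 S → |Z| = 1/|Y| = 8.63 Ω, ∠Z = −∠Y = -48.4°

8.63 Ω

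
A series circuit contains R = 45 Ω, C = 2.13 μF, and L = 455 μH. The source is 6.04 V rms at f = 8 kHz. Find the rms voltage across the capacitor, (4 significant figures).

ω = 2πf = 50270 rad/s
X_L = ωL = 22.87 Ω
X_C = 1/(ωC) = 9.340 Ω
Net reactance X = X_L − X_C = 13.53 Ω
Z = 45.00 + j13.53 Ω
|Z| = √(45.00² + 13.53²) = 46.99 Ω
I = V/|Z| = 128.5 mA
V_C = I·|Z_C| = 0.1285 × 9.340 = 1.201 V

1.201 V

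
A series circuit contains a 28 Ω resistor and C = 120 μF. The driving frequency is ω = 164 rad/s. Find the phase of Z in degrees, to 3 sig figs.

X_C = 1/(ωC) = 50.8 Ω
Z = 28.0 − j50.8 Ω
|Z| = √(28.0² + 50.8²) = 58.0 Ω
∠Z = arctan(-50.8/28.0) = -61.1°

-61.1°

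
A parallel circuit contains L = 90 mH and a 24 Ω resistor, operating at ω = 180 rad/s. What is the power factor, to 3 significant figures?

0.559

X_L = ωL = 16.2 Ω
Parallel: admittances add. Y = 1/R + 1/(jωL)
Y = (0.0417 − j0.0617) S
|Y| = 0.0745 S → |Z| = 1/|Y| = 13.4 Ω, ∠Z = −∠Y = 56.0°
cos φ = cos(56.0°) = 0.559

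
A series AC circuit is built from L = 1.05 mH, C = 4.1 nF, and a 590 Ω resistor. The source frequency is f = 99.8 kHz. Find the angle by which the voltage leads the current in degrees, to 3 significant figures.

24.5°

ω = 2πf = 627100 rad/s
X_L = ωL = 658 Ω
X_C = 1/(ωC) = 389 Ω
Net reactance X = X_L − X_C = 269 Ω
Z = 590 + j269 Ω
|Z| = √(590² + 269²) = 649 Ω
∠Z = arctan(269/590) = 24.5°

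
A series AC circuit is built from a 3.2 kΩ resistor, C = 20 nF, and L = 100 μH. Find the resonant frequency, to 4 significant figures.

112.5 kHz

ω₀ = 1/√(LC) = 1/√(0.0001 × 2e-08) = 707100 rad/s
f₀ = ω₀/(2π) = 112.5 kHz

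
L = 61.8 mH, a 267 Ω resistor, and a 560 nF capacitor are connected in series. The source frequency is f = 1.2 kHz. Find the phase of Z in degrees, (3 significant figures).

40.6°

ω = 2πf = 7540 rad/s
X_L = ωL = 466 Ω
X_C = 1/(ωC) = 237 Ω
Net reactance X = X_L − X_C = 229 Ω
Z = 267 + j229 Ω
|Z| = √(267² + 229²) = 352 Ω
∠Z = arctan(229/267) = 40.6°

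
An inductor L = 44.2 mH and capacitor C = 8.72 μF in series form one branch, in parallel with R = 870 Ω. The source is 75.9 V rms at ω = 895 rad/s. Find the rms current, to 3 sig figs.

X_L = ωL = 39.6 Ω
X_C = 1/(ωC) = 128 Ω
Branch 1: Z₁ = R = 870 Ω
Branch 2 (series LC): Z₂ = j(X_L − X_C) = −j88.6 Ω
Parallel: Z = Z₁Z₂/(Z₁+Z₂), |Z| = 88.1 Ω, ∠Z = -84.2°
I = V/|Z| = 75.9/88.1 = 861 mA

861 mA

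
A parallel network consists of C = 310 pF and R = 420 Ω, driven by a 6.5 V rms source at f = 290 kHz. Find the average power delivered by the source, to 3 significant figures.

ω = 2πf = 1.822e+06 rad/s
X_C = 1/(ωC) = 1770 Ω
Parallel: admittances add. Y = 1/R + jωC
Y = (0.00238 + j0.000565) S
|Y| = 0.00245 S → |Z| = 1/|Y| = 409 Ω, ∠Z = −∠Y = -13.3°
I = V/|Z| = 15.9 mA
P = VI cos φ = 6.5 × 0.0159 × cos(-13.3°) = 101 mW

101 mW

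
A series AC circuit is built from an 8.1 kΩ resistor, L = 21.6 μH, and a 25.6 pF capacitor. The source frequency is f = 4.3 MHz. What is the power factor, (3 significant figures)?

0.994

ω = 2πf = 2.702e+07 rad/s
X_L = ωL = 584 Ω
X_C = 1/(ωC) = 1450 Ω
Net reactance X = X_L − X_C = -862 Ω
Z = 8100 − j862 Ω
|Z| = √(8100² + 862²) = 8150 Ω
∠Z = arctan(-862/8100) = -6.08°
cos φ = cos(-6.08°) = 0.994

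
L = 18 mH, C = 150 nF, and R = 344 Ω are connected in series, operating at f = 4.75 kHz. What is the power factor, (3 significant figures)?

0.739

ω = 2πf = 29850 rad/s
X_L = ωL = 537 Ω
X_C = 1/(ωC) = 223 Ω
Net reactance X = X_L − X_C = 314 Ω
Z = 344 + j314 Ω
|Z| = √(344² + 314²) = 466 Ω
∠Z = arctan(314/344) = 42.4°
cos φ = cos(42.4°) = 0.739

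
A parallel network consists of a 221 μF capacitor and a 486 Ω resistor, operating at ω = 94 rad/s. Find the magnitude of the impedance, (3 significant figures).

X_C = 1/(ωC) = 48.1 Ω
Parallel: admittances add. Y = 1/R + jωC
Y = (0.00206 + j0.0208) S
|Y| = 0.0209 S → |Z| = 1/|Y| = 47.9 Ω, ∠Z = −∠Y = -84.3°

47.9 Ω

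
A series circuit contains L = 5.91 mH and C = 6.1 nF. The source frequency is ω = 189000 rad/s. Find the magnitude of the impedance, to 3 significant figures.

X_L = ωL = 1120 Ω
X_C = 1/(ωC) = 867 Ω
Net reactance X = X_L − X_C = 250 Ω
Z = j250 Ω
|Z| = √(0² + 250²) = 250 Ω

250 Ω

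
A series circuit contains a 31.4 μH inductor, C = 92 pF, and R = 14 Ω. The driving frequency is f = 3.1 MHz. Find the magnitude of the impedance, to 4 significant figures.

55.36 Ω

ω = 2πf = 1.948e+07 rad/s
X_L = ωL = 611.6 Ω
X_C = 1/(ωC) = 558.0 Ω
Net reactance X = X_L − X_C = 53.56 Ω
Z = 14.00 + j53.56 Ω
|Z| = √(14.00² + 53.56²) = 55.36 Ω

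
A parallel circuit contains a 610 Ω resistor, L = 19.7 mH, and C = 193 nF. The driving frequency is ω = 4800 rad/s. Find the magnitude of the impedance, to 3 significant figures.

102 Ω

X_L = ωL = 94.6 Ω
X_C = 1/(ωC) = 1080 Ω
Parallel: admittances add. Y = 1/R + 1/(jωL) + jωC
Y = (0.00164 − j0.00965) S
|Y| = 0.00979 S → |Z| = 1/|Y| = 102 Ω, ∠Z = −∠Y = 80.4°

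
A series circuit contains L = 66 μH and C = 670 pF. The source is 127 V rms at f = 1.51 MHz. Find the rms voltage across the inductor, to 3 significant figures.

170 V

ω = 2πf = 9.488e+06 rad/s
X_L = ωL = 626 Ω
X_C = 1/(ωC) = 157 Ω
Net reactance X = X_L − X_C = 469 Ω
Z = j469 Ω
|Z| = √(0² + 469²) = 469 Ω
I = V/|Z| = 271 mA
V_L = I·|Z_L| = 0.271 × 626 = 170 V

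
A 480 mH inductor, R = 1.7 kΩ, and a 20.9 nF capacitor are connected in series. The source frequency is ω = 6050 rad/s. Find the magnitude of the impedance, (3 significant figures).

5290 Ω

X_L = ωL = 2900 Ω
X_C = 1/(ωC) = 7910 Ω
Net reactance X = X_L − X_C = -5000 Ω
Z = 1700 − j5000 Ω
|Z| = √(1700² + 5000²) = 5290 Ω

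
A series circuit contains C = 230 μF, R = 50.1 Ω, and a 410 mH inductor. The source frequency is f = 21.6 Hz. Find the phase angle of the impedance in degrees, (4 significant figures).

25.23°

ω = 2πf = 135.7 rad/s
X_L = ωL = 55.64 Ω
X_C = 1/(ωC) = 32.04 Ω
Net reactance X = X_L − X_C = 23.61 Ω
Z = 50.10 + j23.61 Ω
|Z| = √(50.10² + 23.61²) = 55.38 Ω
∠Z = arctan(23.61/50.10) = 25.23°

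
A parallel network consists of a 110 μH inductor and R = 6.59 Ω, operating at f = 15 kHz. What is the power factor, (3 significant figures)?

ω = 2πf = 94250 rad/s
X_L = ωL = 10.4 Ω
Parallel: admittances add. Y = 1/R + 1/(jωL)
Y = (0.152 − j0.0965) S
|Y| = 0.180 S → |Z| = 1/|Y| = 5.56 Ω, ∠Z = −∠Y = 32.4°
cos φ = cos(32.4°) = 0.844

0.844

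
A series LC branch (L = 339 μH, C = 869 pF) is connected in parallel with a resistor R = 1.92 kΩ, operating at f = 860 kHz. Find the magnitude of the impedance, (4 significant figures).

ω = 2πf = 5.404e+06 rad/s
X_L = ωL = 1832 Ω
X_C = 1/(ωC) = 213.0 Ω
Branch 1: Z₁ = R = 1920 Ω
Branch 2 (series LC): Z₂ = j(X_L − X_C) = j1619 Ω
Parallel: Z = Z₁Z₂/(Z₁+Z₂), |Z| = 1238 Ω, ∠Z = 49.86°

1238 Ω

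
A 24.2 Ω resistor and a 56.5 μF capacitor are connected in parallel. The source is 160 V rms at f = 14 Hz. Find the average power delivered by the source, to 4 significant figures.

ω = 2πf = 87.96 rad/s
X_C = 1/(ωC) = 201.2 Ω
Parallel: admittances add. Y = 1/R + jωC
Y = (0.04132 + j0.004970) S
|Y| = 0.04162 S → |Z| = 1/|Y| = 24.03 Ω, ∠Z = −∠Y = -6.858°
I = V/|Z| = 6.659 A
P = VI cos φ = 160 × 6.659 × cos(-6.858°) = 1.058 kW

1.058 kW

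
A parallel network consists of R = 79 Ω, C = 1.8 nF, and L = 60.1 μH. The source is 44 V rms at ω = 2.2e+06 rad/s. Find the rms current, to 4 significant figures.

579.1 mA

X_L = ωL = 132.2 Ω
X_C = 1/(ωC) = 252.5 Ω
Parallel: admittances add. Y = 1/R + 1/(jωL) + jωC
Y = (0.01266 − j0.003603) S
|Y| = 0.01316 S → |Z| = 1/|Y| = 75.98 Ω, ∠Z = −∠Y = 15.89°
I = V/|Z| = 44/75.98 = 579.1 mA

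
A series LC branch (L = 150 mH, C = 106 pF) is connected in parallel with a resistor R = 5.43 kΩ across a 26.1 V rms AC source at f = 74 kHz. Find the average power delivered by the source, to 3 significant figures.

125 mW

ω = 2πf = 465000 rad/s
X_L = ωL = 69700 Ω
X_C = 1/(ωC) = 20300 Ω
Branch 1: Z₁ = R = 5430 Ω
Branch 2 (series LC): Z₂ = j(X_L − X_C) = j49500 Ω
Parallel: Z = Z₁Z₂/(Z₁+Z₂), |Z| = 5400 Ω, ∠Z = 6.27°
I = V/|Z| = 4.84 mA
P = VI cos φ = 26.1 × 0.00484 × cos(6.27°) = 125 mW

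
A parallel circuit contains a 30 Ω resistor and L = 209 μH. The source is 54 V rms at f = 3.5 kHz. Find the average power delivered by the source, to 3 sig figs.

ω = 2πf = 21990 rad/s
X_L = ωL = 4.60 Ω
Parallel: admittances add. Y = 1/R + 1/(jωL)
Y = (0.0333 − j0.218) S
|Y| = 0.220 S → |Z| = 1/|Y| = 4.54 Ω, ∠Z = −∠Y = 81.3°
I = V/|Z| = 11.9 A
P = VI cos φ = 54 × 11.9 × cos(81.3°) = 97.2 W

97.2 W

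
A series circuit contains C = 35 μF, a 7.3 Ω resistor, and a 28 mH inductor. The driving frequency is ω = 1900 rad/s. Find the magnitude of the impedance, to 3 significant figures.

38.9 Ω

X_L = ωL = 53.2 Ω
X_C = 1/(ωC) = 15.0 Ω
Net reactance X = X_L − X_C = 38.2 Ω
Z = 7.30 + j38.2 Ω
|Z| = √(7.30² + 38.2²) = 38.9 Ω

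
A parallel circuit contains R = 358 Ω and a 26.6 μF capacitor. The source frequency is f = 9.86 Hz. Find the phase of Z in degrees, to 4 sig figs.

-30.54°

ω = 2πf = 61.95 rad/s
X_C = 1/(ωC) = 606.8 Ω
Parallel: admittances add. Y = 1/R + jωC
Y = (0.002793 + j0.001648) S
|Y| = 0.003243 S → |Z| = 1/|Y| = 308.3 Ω, ∠Z = −∠Y = -30.54°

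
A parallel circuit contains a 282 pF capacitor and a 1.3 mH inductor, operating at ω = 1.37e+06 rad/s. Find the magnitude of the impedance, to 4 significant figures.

X_L = ωL = 1781 Ω
X_C = 1/(ωC) = 2588 Ω
Parallel: admittances add. Y = 1/(jωL) + jωC
Y = (0 − j0.0001751) S
|Y| = 0.0001751 S → |Z| = 1/|Y| = 5710 Ω, ∠Z = −∠Y = 90.00°

5710 Ω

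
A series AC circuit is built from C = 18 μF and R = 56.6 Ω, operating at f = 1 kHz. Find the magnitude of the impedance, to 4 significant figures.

ω = 2πf = 6283 rad/s
X_C = 1/(ωC) = 8.842 Ω
Z = 56.60 − j8.842 Ω
|Z| = √(56.60² + 8.842²) = 57.29 Ω

57.29 Ω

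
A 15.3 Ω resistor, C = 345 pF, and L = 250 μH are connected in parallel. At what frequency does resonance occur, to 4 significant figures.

541.9 kHz

ω₀ = 1/√(LC) = 1/√(0.00025 × 3.45e-10) = 3.405e+06 rad/s
f₀ = ω₀/(2π) = 541.9 kHz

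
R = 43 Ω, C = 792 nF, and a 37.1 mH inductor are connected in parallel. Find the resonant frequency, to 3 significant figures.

ω₀ = 1/√(LC) = 1/√(0.0371 × 7.92e-07) = 5834 rad/s
f₀ = ω₀/(2π) = 928 Hz

928 Hz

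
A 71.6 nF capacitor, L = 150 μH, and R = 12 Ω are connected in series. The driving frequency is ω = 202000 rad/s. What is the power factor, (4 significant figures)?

0.2952

X_L = ωL = 30.30 Ω
X_C = 1/(ωC) = 69.14 Ω
Net reactance X = X_L − X_C = -38.84 Ω
Z = 12.00 − j38.84 Ω
|Z| = √(12.00² + 38.84²) = 40.65 Ω
∠Z = arctan(-38.84/12.00) = -72.83°
cos φ = cos(-72.83°) = 0.2952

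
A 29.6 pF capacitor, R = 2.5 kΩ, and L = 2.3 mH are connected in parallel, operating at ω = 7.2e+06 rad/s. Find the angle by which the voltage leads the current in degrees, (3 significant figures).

X_L = ωL = 16600 Ω
X_C = 1/(ωC) = 4690 Ω
Parallel: admittances add. Y = 1/R + 1/(jωL) + jωC
Y = (0.000400 + j0.000153) S
|Y| = 0.000428 S → |Z| = 1/|Y| = 2340 Ω, ∠Z = −∠Y = -20.9°

-20.9°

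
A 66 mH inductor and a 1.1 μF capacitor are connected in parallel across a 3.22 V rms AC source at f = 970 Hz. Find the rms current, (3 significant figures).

ω = 2πf = 6095 rad/s
X_L = ωL = 402 Ω
X_C = 1/(ωC) = 149 Ω
Parallel: admittances add. Y = 1/(jωL) + jωC
Y = (0 + j0.00422) S
|Y| = 0.00422 S → |Z| = 1/|Y| = 237 Ω, ∠Z = −∠Y = -90.0°
I = V/|Z| = 3.22/237 = 13.6 mA

13.6 mA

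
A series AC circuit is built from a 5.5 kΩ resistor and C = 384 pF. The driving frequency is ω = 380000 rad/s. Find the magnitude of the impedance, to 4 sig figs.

8787 Ω

X_C = 1/(ωC) = 6853 Ω
Z = 5500 − j6853 Ω
|Z| = √(5500² + 6853²) = 8787 Ω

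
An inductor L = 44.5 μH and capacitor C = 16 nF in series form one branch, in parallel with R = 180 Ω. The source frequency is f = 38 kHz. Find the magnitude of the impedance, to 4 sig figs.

ω = 2πf = 238800 rad/s
X_L = ωL = 10.62 Ω
X_C = 1/(ωC) = 261.8 Ω
Branch 1: Z₁ = R = 180.0 Ω
Branch 2 (series LC): Z₂ = j(X_L − X_C) = −j251.1 Ω
Parallel: Z = Z₁Z₂/(Z₁+Z₂), |Z| = 146.3 Ω, ∠Z = -35.63°

146.3 Ω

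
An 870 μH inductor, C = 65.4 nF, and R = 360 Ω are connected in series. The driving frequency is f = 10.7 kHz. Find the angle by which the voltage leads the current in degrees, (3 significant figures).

ω = 2πf = 67230 rad/s
X_L = ωL = 58.5 Ω
X_C = 1/(ωC) = 227 Ω
Net reactance X = X_L − X_C = -169 Ω
Z = 360 − j169 Ω
|Z| = √(360² + 169²) = 398 Ω
∠Z = arctan(-169/360) = -25.1°

-25.1°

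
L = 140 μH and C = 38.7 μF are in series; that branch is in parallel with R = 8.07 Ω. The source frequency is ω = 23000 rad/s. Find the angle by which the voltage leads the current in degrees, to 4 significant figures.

75.44°

X_L = ωL = 3.220 Ω
X_C = 1/(ωC) = 1.123 Ω
Branch 1: Z₁ = R = 8.070 Ω
Branch 2 (series LC): Z₂ = j(X_L − X_C) = j2.097 Ω
Parallel: Z = Z₁Z₂/(Z₁+Z₂), |Z| = 2.029 Ω, ∠Z = 75.44°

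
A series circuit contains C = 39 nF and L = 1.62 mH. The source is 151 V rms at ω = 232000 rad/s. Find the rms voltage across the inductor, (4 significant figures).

X_L = ωL = 375.8 Ω
X_C = 1/(ωC) = 110.5 Ω
Net reactance X = X_L − X_C = 265.3 Ω
Z = j265.3 Ω
|Z| = √(0² + 265.3²) = 265.3 Ω
I = V/|Z| = 569.1 mA
V_L = I·|Z_L| = 0.5691 × 375.8 = 213.9 V

213.9 V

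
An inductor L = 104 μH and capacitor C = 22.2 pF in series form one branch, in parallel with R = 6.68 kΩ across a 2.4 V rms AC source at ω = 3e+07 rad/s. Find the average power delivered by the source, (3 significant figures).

862 μW

X_L = ωL = 3120 Ω
X_C = 1/(ωC) = 1500 Ω
Branch 1: Z₁ = R = 6680 Ω
Branch 2 (series LC): Z₂ = j(X_L − X_C) = j1620 Ω
Parallel: Z = Z₁Z₂/(Z₁+Z₂), |Z| = 1570 Ω, ∠Z = 76.4°
I = V/|Z| = 1.53 mA
P = VI cos φ = 2.4 × 0.00153 × cos(76.4°) = 862 μW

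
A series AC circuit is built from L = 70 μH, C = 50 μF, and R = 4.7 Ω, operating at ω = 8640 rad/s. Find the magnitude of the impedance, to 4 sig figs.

5.001 Ω

X_L = ωL = 0.6048 Ω
X_C = 1/(ωC) = 2.315 Ω
Net reactance X = X_L − X_C = -1.710 Ω
Z = 4.700 − j1.710 Ω
|Z| = √(4.700² + 1.710²) = 5.001 Ω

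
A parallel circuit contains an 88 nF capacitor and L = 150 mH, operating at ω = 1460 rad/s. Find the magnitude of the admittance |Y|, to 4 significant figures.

4.438 mS

X_L = ωL = 219.0 Ω
X_C = 1/(ωC) = 7783 Ω
Parallel: admittances add. Y = 1/(jωL) + jωC
Y = (0 − j0.004438) S
|Y| = 0.004438 S → |Z| = 1/|Y| = 225.3 Ω, ∠Z = −∠Y = 90.00°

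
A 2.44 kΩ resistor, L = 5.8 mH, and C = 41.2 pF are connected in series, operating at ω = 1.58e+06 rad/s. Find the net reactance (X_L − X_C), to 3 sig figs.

-6200 Ω

X_L = ωL = 9160 Ω
X_C = 1/(ωC) = 15400 Ω
X = 9160 − 15400 = -6200 Ω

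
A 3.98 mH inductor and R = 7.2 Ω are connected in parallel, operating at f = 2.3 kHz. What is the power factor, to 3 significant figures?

0.992

ω = 2πf = 14450 rad/s
X_L = ωL = 57.5 Ω
Parallel: admittances add. Y = 1/R + 1/(jωL)
Y = (0.139 − j0.0174) S
|Y| = 0.140 S → |Z| = 1/|Y| = 7.14 Ω, ∠Z = −∠Y = 7.14°
cos φ = cos(7.14°) = 0.992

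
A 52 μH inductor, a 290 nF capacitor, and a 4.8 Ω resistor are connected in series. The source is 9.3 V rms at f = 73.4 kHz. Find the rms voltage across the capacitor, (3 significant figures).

4.05 V

ω = 2πf = 461200 rad/s
X_L = ωL = 24.0 Ω
X_C = 1/(ωC) = 7.48 Ω
Net reactance X = X_L − X_C = 16.5 Ω
Z = 4.80 + j16.5 Ω
|Z| = √(4.80² + 16.5²) = 17.2 Ω
I = V/|Z| = 541 mA
V_C = I·|Z_C| = 0.541 × 7.48 = 4.05 V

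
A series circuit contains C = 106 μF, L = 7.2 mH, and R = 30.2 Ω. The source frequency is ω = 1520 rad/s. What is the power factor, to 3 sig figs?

X_L = ωL = 10.9 Ω
X_C = 1/(ωC) = 6.21 Ω
Net reactance X = X_L − X_C = 4.74 Ω
Z = 30.2 + j4.74 Ω
|Z| = √(30.2² + 4.74²) = 30.6 Ω
∠Z = arctan(4.74/30.2) = 8.92°
cos φ = cos(8.92°) = 0.988

0.988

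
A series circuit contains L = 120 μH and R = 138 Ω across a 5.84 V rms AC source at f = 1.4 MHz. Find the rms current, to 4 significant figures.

5.486 mA

ω = 2πf = 8.796e+06 rad/s
X_L = ωL = 1056 Ω
Z = 138.0 + j1056 Ω
|Z| = √(138.0² + 1056²) = 1065 Ω
I = V/|Z| = 5.84/1065 = 5.486 mA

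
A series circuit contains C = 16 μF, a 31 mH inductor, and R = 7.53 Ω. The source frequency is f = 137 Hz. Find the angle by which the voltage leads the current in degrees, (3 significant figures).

ω = 2πf = 860.8 rad/s
X_L = ωL = 26.7 Ω
X_C = 1/(ωC) = 72.6 Ω
Net reactance X = X_L − X_C = -45.9 Ω
Z = 7.53 − j45.9 Ω
|Z| = √(7.53² + 45.9²) = 46.5 Ω
∠Z = arctan(-45.9/7.53) = -80.7°

-80.7°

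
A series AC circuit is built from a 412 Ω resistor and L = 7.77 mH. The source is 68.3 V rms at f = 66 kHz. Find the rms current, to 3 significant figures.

ω = 2πf = 414700 rad/s
X_L = ωL = 3220 Ω
Z = 412 + j3220 Ω
|Z| = √(412² + 3220²) = 3250 Ω
I = V/|Z| = 68.3/3250 = 21.0 mA

21.0 mA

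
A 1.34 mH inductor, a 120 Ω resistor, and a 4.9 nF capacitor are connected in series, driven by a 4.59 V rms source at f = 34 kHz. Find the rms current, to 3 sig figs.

6.75 mA

ω = 2πf = 213600 rad/s
X_L = ωL = 286 Ω
X_C = 1/(ωC) = 955 Ω
Net reactance X = X_L − X_C = -669 Ω
Z = 120 − j669 Ω
|Z| = √(120² + 669²) = 680 Ω
I = V/|Z| = 4.59/680 = 6.75 mA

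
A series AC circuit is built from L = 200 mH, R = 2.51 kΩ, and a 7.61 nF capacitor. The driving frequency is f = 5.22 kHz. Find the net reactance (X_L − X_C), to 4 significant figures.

ω = 2πf = 32800 rad/s
X_L = ωL = 6560 Ω
X_C = 1/(ωC) = 4006 Ω
X = 6560 − 4006 = 2553 Ω

2553 Ω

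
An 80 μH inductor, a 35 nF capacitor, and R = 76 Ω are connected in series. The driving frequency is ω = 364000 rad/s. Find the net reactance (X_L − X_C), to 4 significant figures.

-49.37 Ω

X_L = ωL = 29.12 Ω
X_C = 1/(ωC) = 78.49 Ω
X = 29.12 − 78.49 = -49.37 Ω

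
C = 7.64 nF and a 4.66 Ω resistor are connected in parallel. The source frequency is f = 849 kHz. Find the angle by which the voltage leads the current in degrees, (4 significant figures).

-10.75°

ω = 2πf = 5.334e+06 rad/s
X_C = 1/(ωC) = 24.54 Ω
Parallel: admittances add. Y = 1/R + jωC
Y = (0.2146 + j0.04076) S
|Y| = 0.2184 S → |Z| = 1/|Y| = 4.578 Ω, ∠Z = −∠Y = -10.75°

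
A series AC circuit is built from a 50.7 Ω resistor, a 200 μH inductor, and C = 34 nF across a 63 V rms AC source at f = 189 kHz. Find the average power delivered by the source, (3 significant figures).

ω = 2πf = 1.188e+06 rad/s
X_L = ωL = 238 Ω
X_C = 1/(ωC) = 24.8 Ω
Net reactance X = X_L − X_C = 213 Ω
Z = 50.7 + j213 Ω
|Z| = √(50.7² + 213²) = 219 Ω
∠Z = arctan(213/50.7) = 76.6°
I = V/|Z| = 288 mA
P = VI cos φ = 63 × 0.288 × cos(76.6°) = 4.21 W

4.21 W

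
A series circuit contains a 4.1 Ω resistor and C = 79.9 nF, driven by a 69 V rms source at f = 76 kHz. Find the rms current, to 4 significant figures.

2.601 A

ω = 2πf = 477500 rad/s
X_C = 1/(ωC) = 26.21 Ω
Z = 4.100 − j26.21 Ω
|Z| = √(4.100² + 26.21²) = 26.53 Ω
I = V/|Z| = 69/26.53 = 2.601 A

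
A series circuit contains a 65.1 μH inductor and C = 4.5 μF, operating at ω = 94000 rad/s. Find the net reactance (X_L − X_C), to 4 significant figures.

X_L = ωL = 6.119 Ω
X_C = 1/(ωC) = 2.364 Ω
X = 6.119 − 2.364 = 3.755 Ω

3.755 Ω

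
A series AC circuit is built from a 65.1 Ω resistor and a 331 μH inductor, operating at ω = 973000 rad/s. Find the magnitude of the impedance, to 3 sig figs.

329 Ω

X_L = ωL = 322 Ω
Z = 65.1 + j322 Ω
|Z| = √(65.1² + 322²) = 329 Ω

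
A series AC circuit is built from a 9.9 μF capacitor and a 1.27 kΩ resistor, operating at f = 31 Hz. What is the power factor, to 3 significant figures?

ω = 2πf = 194.8 rad/s
X_C = 1/(ωC) = 519 Ω
Z = 1270 − j519 Ω
|Z| = √(1270² + 519²) = 1370 Ω
∠Z = arctan(-519/1270) = -22.2°
cos φ = cos(-22.2°) = 0.926

0.926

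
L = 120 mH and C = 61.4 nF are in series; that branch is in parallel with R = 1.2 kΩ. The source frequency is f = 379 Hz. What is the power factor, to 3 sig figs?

0.984

ω = 2πf = 2381 rad/s
X_L = ωL = 286 Ω
X_C = 1/(ωC) = 6840 Ω
Branch 1: Z₁ = R = 1200 Ω
Branch 2 (series LC): Z₂ = j(X_L − X_C) = −j6550 Ω
Parallel: Z = Z₁Z₂/(Z₁+Z₂), |Z| = 1180 Ω, ∠Z = -10.4°
cos φ = cos(-10.4°) = 0.984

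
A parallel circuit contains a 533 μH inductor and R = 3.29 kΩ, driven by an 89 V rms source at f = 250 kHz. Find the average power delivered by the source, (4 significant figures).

2.408 W

ω = 2πf = 1.571e+06 rad/s
X_L = ωL = 837.2 Ω
Parallel: admittances add. Y = 1/R + 1/(jωL)
Y = (0.0003040 − j0.001194) S
|Y| = 0.001232 S → |Z| = 1/|Y| = 811.4 Ω, ∠Z = −∠Y = 75.72°
I = V/|Z| = 109.7 mA
P = VI cos φ = 89 × 0.1097 × cos(75.72°) = 2.408 W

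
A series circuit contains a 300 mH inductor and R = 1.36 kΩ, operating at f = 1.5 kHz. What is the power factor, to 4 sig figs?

ω = 2πf = 9425 rad/s
X_L = ωL = 2827 Ω
Z = 1360 + j2827 Ω
|Z| = √(1360² + 2827²) = 3138 Ω
∠Z = arctan(2827/1360) = 64.31°
cos φ = cos(64.31°) = 0.4335

0.4335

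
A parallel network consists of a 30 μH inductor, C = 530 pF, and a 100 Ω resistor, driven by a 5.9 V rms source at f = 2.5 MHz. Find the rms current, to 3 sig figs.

ω = 2πf = 1.571e+07 rad/s
X_L = ωL = 471 Ω
X_C = 1/(ωC) = 120 Ω
Parallel: admittances add. Y = 1/R + 1/(jωL) + jωC
Y = (0.0100 + j0.00620) S
|Y| = 0.0118 S → |Z| = 1/|Y| = 85.0 Ω, ∠Z = −∠Y = -31.8°
I = V/|Z| = 5.9/85.0 = 69.4 mA

69.4 mA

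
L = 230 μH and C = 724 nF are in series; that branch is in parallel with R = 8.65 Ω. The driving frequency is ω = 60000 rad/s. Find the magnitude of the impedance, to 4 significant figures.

6.308 Ω

X_L = ωL = 13.80 Ω
X_C = 1/(ωC) = 23.02 Ω
Branch 1: Z₁ = R = 8.650 Ω
Branch 2 (series LC): Z₂ = j(X_L − X_C) = −j9.220 Ω
Parallel: Z = Z₁Z₂/(Z₁+Z₂), |Z| = 6.308 Ω, ∠Z = -43.17°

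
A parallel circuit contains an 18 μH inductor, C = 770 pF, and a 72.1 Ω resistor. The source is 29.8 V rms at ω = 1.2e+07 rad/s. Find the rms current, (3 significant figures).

436 mA

X_L = ωL = 216 Ω
X_C = 1/(ωC) = 108 Ω
Parallel: admittances add. Y = 1/R + 1/(jωL) + jωC
Y = (0.0139 + j0.00461) S
|Y| = 0.0146 S → |Z| = 1/|Y| = 68.4 Ω, ∠Z = −∠Y = -18.4°
I = V/|Z| = 29.8/68.4 = 436 mA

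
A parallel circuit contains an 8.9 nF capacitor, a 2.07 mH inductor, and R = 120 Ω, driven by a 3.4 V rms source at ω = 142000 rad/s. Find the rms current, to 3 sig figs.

29.3 mA

X_L = ωL = 294 Ω
X_C = 1/(ωC) = 791 Ω
Parallel: admittances add. Y = 1/R + 1/(jωL) + jωC
Y = (0.00833 − j0.00214) S
|Y| = 0.00860 S → |Z| = 1/|Y| = 116 Ω, ∠Z = −∠Y = 14.4°
I = V/|Z| = 3.4/116 = 29.3 mA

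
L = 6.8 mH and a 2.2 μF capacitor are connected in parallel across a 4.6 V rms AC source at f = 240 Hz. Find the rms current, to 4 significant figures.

ω = 2πf = 1508 rad/s
X_L = ωL = 10.25 Ω
X_C = 1/(ωC) = 301.4 Ω
Parallel: admittances add. Y = 1/(jωL) + jωC
Y = (0 − j0.09420) S
|Y| = 0.09420 S → |Z| = 1/|Y| = 10.62 Ω, ∠Z = −∠Y = 90.00°
I = V/|Z| = 4.6/10.62 = 433.3 mA

433.3 mA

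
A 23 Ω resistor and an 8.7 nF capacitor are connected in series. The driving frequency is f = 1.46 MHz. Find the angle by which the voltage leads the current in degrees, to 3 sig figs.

ω = 2πf = 9.173e+06 rad/s
X_C = 1/(ωC) = 12.5 Ω
Z = 23.0 − j12.5 Ω
|Z| = √(23.0² + 12.5²) = 26.2 Ω
∠Z = arctan(-12.5/23.0) = -28.6°

-28.6°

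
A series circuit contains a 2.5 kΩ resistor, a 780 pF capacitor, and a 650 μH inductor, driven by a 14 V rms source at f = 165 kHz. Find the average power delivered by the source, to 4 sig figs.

74.62 mW

ω = 2πf = 1.037e+06 rad/s
X_L = ωL = 673.9 Ω
X_C = 1/(ωC) = 1237 Ω
Net reactance X = X_L − X_C = -562.8 Ω
Z = 2500 − j562.8 Ω
|Z| = √(2500² + 562.8²) = 2563 Ω
∠Z = arctan(-562.8/2500) = -12.69°
I = V/|Z| = 5.463 mA
P = VI cos φ = 14 × 0.005463 × cos(-12.69°) = 74.62 mW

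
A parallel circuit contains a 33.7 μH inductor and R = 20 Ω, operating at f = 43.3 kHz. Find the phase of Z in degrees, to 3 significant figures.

65.4°

ω = 2πf = 272100 rad/s
X_L = ωL = 9.17 Ω
Parallel: admittances add. Y = 1/R + 1/(jωL)
Y = (0.0500 − j0.109) S
|Y| = 0.120 S → |Z| = 1/|Y| = 8.33 Ω, ∠Z = −∠Y = 65.4°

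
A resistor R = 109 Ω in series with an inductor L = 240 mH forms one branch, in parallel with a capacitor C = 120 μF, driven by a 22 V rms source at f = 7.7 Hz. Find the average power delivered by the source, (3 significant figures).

ω = 2πf = 48.38 rad/s
X_L = ωL = 11.6 Ω
X_C = 1/(ωC) = 172 Ω
Branch 1 (R+jX_L): Z₁ = 109 + j11.6 Ω, |Z₁| = 110 Ω
Branch 2 (−jX_C): Z₂ = −j172 Ω
Parallel: Z = Z₁Z₂/(Z₁+Z₂), |Z| = 97.3 Ω, ∠Z = -28.1°
I = V/|Z| = 226 mA
P = VI cos φ = 22 × 0.226 × cos(-28.1°) = 4.39 W

4.39 W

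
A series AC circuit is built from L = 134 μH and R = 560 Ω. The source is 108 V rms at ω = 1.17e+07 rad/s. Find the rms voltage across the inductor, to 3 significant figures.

102 V

X_L = ωL = 1570 Ω
Z = 560 + j1570 Ω
|Z| = √(560² + 1570²) = 1660 Ω
I = V/|Z| = 64.9 mA
V_L = I·|Z_L| = 0.0649 × 1570 = 102 V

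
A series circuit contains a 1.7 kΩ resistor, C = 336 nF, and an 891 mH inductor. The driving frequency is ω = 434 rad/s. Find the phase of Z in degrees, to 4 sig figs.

-75.28°

X_L = ωL = 386.7 Ω
X_C = 1/(ωC) = 6858 Ω
Net reactance X = X_L − X_C = -6471 Ω
Z = 1700 − j6471 Ω
|Z| = √(1700² + 6471²) = 6690 Ω
∠Z = arctan(-6471/1700) = -75.28°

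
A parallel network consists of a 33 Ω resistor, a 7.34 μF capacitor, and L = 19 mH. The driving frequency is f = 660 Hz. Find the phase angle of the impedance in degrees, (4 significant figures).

ω = 2πf = 4147 rad/s
X_L = ωL = 78.79 Ω
X_C = 1/(ωC) = 32.85 Ω
Parallel: admittances add. Y = 1/R + 1/(jωL) + jωC
Y = (0.03030 + j0.01775) S
|Y| = 0.03512 S → |Z| = 1/|Y| = 28.48 Ω, ∠Z = −∠Y = -30.35°

-30.35°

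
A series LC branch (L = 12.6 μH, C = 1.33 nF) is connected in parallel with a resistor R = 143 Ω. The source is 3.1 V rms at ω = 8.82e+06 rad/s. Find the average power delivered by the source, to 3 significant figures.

X_L = ωL = 111 Ω
X_C = 1/(ωC) = 85.2 Ω
Branch 1: Z₁ = R = 143 Ω
Branch 2 (series LC): Z₂ = j(X_L − X_C) = j25.9 Ω
Parallel: Z = Z₁Z₂/(Z₁+Z₂), |Z| = 25.5 Ω, ∠Z = 79.7°
I = V/|Z| = 122 mA
P = VI cos φ = 3.1 × 0.122 × cos(79.7°) = 67.2 mW

67.2 mW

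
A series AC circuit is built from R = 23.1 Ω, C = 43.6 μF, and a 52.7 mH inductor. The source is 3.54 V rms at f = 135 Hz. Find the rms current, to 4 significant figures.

121.7 mA

ω = 2πf = 848.2 rad/s
X_L = ωL = 44.70 Ω
X_C = 1/(ωC) = 27.04 Ω
Net reactance X = X_L − X_C = 17.66 Ω
Z = 23.10 + j17.66 Ω
|Z| = √(23.10² + 17.66²) = 29.08 Ω
I = V/|Z| = 3.54/29.08 = 121.7 mA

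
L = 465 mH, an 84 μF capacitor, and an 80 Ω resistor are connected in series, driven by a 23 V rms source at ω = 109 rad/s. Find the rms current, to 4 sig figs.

X_L = ωL = 50.69 Ω
X_C = 1/(ωC) = 109.2 Ω
Net reactance X = X_L − X_C = -58.53 Ω
Z = 80.00 − j58.53 Ω
|Z| = √(80.00² + 58.53²) = 99.13 Ω
I = V/|Z| = 23/99.13 = 232.0 mA

232.0 mA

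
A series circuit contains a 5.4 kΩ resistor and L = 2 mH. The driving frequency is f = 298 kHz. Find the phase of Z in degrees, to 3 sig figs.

ω = 2πf = 1.872e+06 rad/s
X_L = ωL = 3740 Ω
Z = 5400 + j3740 Ω
|Z| = √(5400² + 3740²) = 6570 Ω
∠Z = arctan(3740/5400) = 34.7°

34.7°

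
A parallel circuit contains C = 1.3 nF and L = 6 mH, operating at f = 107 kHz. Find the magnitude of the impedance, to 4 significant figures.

1597 Ω

ω = 2πf = 672300 rad/s
X_L = ωL = 4034 Ω
X_C = 1/(ωC) = 1144 Ω
Parallel: admittances add. Y = 1/(jωL) + jωC
Y = (0 + j0.0006261) S
|Y| = 0.0006261 S → |Z| = 1/|Y| = 1597 Ω, ∠Z = −∠Y = -90.00°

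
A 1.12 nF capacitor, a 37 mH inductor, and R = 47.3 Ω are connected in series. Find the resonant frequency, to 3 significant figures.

ω₀ = 1/√(LC) = 1/√(0.037 × 1.12e-09) = 155300 rad/s
f₀ = ω₀/(2π) = 24.7 kHz

24.7 kHz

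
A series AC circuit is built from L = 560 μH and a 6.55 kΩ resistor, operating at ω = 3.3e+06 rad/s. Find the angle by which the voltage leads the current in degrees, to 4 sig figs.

15.76°

X_L = ωL = 1848 Ω
Z = 6550 + j1848 Ω
|Z| = √(6550² + 1848²) = 6806 Ω
∠Z = arctan(1848/6550) = 15.76°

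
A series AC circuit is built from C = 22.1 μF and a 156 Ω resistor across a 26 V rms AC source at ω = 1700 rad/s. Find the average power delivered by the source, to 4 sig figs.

4.211 W

X_C = 1/(ωC) = 26.62 Ω
Z = 156.0 − j26.62 Ω
|Z| = √(156.0² + 26.62²) = 158.3 Ω
∠Z = arctan(-26.62/156.0) = -9.683°
I = V/|Z| = 164.3 mA
P = VI cos φ = 26 × 0.1643 × cos(-9.683°) = 4.211 W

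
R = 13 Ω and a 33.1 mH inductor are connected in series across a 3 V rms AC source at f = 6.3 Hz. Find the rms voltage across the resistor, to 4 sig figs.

ω = 2πf = 39.58 rad/s
X_L = ωL = 1.310 Ω
Z = 13.00 + j1.310 Ω
|Z| = √(13.00² + 1.310²) = 13.07 Ω
I = V/|Z| = 229.6 mA
V_R = I·|Z_R| = 0.2296 × 13.00 = 2.985 V

2.985 V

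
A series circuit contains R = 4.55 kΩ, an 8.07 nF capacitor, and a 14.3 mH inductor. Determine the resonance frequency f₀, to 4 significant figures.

14.82 kHz

ω₀ = 1/√(LC) = 1/√(0.0143 × 8.07e-09) = 93090 rad/s
f₀ = ω₀/(2π) = 14.82 kHz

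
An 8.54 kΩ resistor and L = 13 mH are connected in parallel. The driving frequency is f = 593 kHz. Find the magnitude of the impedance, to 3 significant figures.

ω = 2πf = 3.726e+06 rad/s
X_L = ωL = 48400 Ω
Parallel: admittances add. Y = 1/R + 1/(jωL)
Y = (0.000117 − j2.06e-05) S
|Y| = 0.000119 S → |Z| = 1/|Y| = 8410 Ω, ∠Z = −∠Y = 10.0°

8410 Ω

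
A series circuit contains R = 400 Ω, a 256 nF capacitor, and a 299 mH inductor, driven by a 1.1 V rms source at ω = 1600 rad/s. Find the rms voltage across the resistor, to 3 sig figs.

0.220 V

X_L = ωL = 478 Ω
X_C = 1/(ωC) = 2440 Ω
Net reactance X = X_L − X_C = -1960 Ω
Z = 400 − j1960 Ω
|Z| = √(400² + 1960²) = 2000 Ω
I = V/|Z| = 549 μA
V_R = I·|Z_R| = 0.000549 × 400 = 0.220 V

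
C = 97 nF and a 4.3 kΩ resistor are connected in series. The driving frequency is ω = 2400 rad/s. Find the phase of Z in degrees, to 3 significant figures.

X_C = 1/(ωC) = 4300 Ω
Z = 4300 − j4300 Ω
|Z| = √(4300² + 4300²) = 6080 Ω
∠Z = arctan(-4300/4300) = -45.0°

-45.0°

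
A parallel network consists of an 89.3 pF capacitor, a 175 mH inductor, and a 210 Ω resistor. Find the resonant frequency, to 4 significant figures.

ω₀ = 1/√(LC) = 1/√(0.175 × 8.93e-11) = 253000 rad/s
f₀ = ω₀/(2π) = 40.26 kHz

40.26 kHz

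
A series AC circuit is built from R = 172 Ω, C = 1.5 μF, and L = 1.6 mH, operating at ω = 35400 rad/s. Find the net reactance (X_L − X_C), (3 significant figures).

37.8 Ω

X_L = ωL = 56.6 Ω
X_C = 1/(ωC) = 18.8 Ω
X = 56.6 − 18.8 = 37.8 Ω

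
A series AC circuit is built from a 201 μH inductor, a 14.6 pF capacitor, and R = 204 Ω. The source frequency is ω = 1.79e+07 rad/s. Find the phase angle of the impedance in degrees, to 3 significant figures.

X_L = ωL = 3600 Ω
X_C = 1/(ωC) = 3830 Ω
Net reactance X = X_L − X_C = -229 Ω
Z = 204 − j229 Ω
|Z| = √(204² + 229²) = 306 Ω
∠Z = arctan(-229/204) = -48.2°

-48.2°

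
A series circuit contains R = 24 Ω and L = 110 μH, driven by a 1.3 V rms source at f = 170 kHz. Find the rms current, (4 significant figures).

ω = 2πf = 1.068e+06 rad/s
X_L = ωL = 117.5 Ω
Z = 24.00 + j117.5 Ω
|Z| = √(24.00² + 117.5²) = 119.9 Ω
I = V/|Z| = 1.3/119.9 = 10.84 mA

10.84 mA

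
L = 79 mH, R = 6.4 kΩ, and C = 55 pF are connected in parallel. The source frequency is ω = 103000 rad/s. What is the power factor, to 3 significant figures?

X_L = ωL = 8140 Ω
X_C = 1/(ωC) = 177000 Ω
Parallel: admittances add. Y = 1/R + 1/(jωL) + jωC
Y = (0.000156 − j0.000117) S
|Y| = 0.000195 S → |Z| = 1/|Y| = 5120 Ω, ∠Z = −∠Y = 36.9°
cos φ = cos(36.9°) = 0.800

0.800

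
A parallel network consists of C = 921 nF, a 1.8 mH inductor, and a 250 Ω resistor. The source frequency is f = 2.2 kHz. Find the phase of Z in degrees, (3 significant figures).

ω = 2πf = 13820 rad/s
X_L = ωL = 24.9 Ω
X_C = 1/(ωC) = 78.5 Ω
Parallel: admittances add. Y = 1/R + 1/(jωL) + jωC
Y = (0.00400 − j0.0275) S
|Y| = 0.0277 S → |Z| = 1/|Y| = 36.0 Ω, ∠Z = −∠Y = 81.7°

81.7°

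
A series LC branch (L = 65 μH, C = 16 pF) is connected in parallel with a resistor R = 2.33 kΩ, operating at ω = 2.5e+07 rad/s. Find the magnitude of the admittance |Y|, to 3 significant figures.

X_L = ωL = 1620 Ω
X_C = 1/(ωC) = 2500 Ω
Branch 1: Z₁ = R = 2330 Ω
Branch 2 (series LC): Z₂ = j(X_L − X_C) = −j875 Ω
Parallel: Z = Z₁Z₂/(Z₁+Z₂), |Z| = 819 Ω, ∠Z = -69.4°
|Y| = 1/|Z| = 1.22 mS

1.22 mS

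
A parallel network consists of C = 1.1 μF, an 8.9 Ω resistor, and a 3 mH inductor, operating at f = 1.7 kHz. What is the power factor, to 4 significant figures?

0.9853

ω = 2πf = 10680 rad/s
X_L = ωL = 32.04 Ω
X_C = 1/(ωC) = 85.11 Ω
Parallel: admittances add. Y = 1/R + 1/(jωL) + jωC
Y = (0.1124 − j0.01946) S
|Y| = 0.1140 S → |Z| = 1/|Y| = 8.769 Ω, ∠Z = −∠Y = 9.824°
cos φ = cos(9.824°) = 0.9853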